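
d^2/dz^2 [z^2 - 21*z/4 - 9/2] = 2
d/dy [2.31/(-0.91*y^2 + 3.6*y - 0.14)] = (4.2042*y - 8.316)/(0.91*y^2 - 3.6*y + 0.14)^2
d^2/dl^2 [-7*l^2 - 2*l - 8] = -14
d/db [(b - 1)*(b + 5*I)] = 2*b - 1 + 5*I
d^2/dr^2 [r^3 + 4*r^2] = 6*r + 8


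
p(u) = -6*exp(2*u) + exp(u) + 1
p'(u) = -12*exp(2*u) + exp(u)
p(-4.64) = 1.01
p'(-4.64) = 0.01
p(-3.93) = 1.02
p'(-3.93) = 0.02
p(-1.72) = 0.99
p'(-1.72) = -0.21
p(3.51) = -6678.27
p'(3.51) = -13391.99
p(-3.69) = 1.02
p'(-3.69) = 0.02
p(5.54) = -388909.62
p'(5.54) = -778075.92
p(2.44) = -777.31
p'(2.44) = -1568.09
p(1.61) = -144.17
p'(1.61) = -295.33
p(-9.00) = 1.00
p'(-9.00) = 0.00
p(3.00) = -2399.49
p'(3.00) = -4821.06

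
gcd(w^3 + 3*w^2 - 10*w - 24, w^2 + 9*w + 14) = w + 2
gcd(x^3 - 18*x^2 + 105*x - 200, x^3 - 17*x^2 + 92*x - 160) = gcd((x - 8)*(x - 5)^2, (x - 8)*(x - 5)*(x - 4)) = x^2 - 13*x + 40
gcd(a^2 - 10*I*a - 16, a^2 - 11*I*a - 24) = a - 8*I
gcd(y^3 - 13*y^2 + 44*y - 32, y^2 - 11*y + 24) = y - 8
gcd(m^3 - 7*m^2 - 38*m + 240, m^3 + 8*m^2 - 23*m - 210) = m^2 + m - 30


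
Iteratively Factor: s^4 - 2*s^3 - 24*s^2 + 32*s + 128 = (s - 4)*(s^3 + 2*s^2 - 16*s - 32) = (s - 4)*(s + 4)*(s^2 - 2*s - 8) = (s - 4)^2*(s + 4)*(s + 2)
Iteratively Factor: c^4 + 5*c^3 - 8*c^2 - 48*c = (c)*(c^3 + 5*c^2 - 8*c - 48) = c*(c + 4)*(c^2 + c - 12) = c*(c - 3)*(c + 4)*(c + 4)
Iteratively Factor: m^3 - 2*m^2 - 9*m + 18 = (m + 3)*(m^2 - 5*m + 6) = (m - 2)*(m + 3)*(m - 3)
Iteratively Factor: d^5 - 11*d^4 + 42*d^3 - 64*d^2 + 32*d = (d - 4)*(d^4 - 7*d^3 + 14*d^2 - 8*d) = (d - 4)*(d - 1)*(d^3 - 6*d^2 + 8*d) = (d - 4)^2*(d - 1)*(d^2 - 2*d) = d*(d - 4)^2*(d - 1)*(d - 2)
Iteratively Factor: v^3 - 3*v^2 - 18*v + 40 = (v - 5)*(v^2 + 2*v - 8) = (v - 5)*(v + 4)*(v - 2)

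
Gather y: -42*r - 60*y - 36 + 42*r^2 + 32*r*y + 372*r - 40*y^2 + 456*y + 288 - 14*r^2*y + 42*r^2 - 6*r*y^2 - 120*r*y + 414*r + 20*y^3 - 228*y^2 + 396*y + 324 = 84*r^2 + 744*r + 20*y^3 + y^2*(-6*r - 268) + y*(-14*r^2 - 88*r + 792) + 576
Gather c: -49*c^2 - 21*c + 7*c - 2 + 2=-49*c^2 - 14*c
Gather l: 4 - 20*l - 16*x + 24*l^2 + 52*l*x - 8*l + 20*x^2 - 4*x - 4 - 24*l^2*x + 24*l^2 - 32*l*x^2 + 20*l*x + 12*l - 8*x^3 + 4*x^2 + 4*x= l^2*(48 - 24*x) + l*(-32*x^2 + 72*x - 16) - 8*x^3 + 24*x^2 - 16*x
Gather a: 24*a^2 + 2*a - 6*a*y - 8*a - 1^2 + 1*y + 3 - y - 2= 24*a^2 + a*(-6*y - 6)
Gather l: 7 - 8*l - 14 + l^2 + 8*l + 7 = l^2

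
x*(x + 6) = x^2 + 6*x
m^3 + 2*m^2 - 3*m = m*(m - 1)*(m + 3)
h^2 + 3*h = h*(h + 3)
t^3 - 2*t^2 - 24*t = t*(t - 6)*(t + 4)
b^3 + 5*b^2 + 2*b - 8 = (b - 1)*(b + 2)*(b + 4)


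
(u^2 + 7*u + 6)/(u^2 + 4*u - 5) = (u^2 + 7*u + 6)/(u^2 + 4*u - 5)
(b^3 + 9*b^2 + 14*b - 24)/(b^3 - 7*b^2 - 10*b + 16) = (b^2 + 10*b + 24)/(b^2 - 6*b - 16)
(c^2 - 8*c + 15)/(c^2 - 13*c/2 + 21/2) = 2*(c - 5)/(2*c - 7)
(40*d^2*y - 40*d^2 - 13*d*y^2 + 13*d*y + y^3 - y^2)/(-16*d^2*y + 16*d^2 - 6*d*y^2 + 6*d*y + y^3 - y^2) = (-5*d + y)/(2*d + y)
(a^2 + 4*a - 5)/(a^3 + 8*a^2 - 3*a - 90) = (a - 1)/(a^2 + 3*a - 18)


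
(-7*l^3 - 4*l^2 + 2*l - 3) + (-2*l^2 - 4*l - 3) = -7*l^3 - 6*l^2 - 2*l - 6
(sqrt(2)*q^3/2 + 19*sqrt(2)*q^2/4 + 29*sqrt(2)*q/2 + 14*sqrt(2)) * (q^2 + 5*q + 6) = sqrt(2)*q^5/2 + 29*sqrt(2)*q^4/4 + 165*sqrt(2)*q^3/4 + 115*sqrt(2)*q^2 + 157*sqrt(2)*q + 84*sqrt(2)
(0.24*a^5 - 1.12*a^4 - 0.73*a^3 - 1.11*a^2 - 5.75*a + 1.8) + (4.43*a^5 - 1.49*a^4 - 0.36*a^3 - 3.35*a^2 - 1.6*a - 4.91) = 4.67*a^5 - 2.61*a^4 - 1.09*a^3 - 4.46*a^2 - 7.35*a - 3.11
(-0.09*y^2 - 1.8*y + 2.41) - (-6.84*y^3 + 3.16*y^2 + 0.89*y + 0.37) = 6.84*y^3 - 3.25*y^2 - 2.69*y + 2.04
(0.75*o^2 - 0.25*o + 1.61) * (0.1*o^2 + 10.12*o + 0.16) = 0.075*o^4 + 7.565*o^3 - 2.249*o^2 + 16.2532*o + 0.2576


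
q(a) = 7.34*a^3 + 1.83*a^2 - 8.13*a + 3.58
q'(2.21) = 107.51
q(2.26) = 79.28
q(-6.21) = -1633.17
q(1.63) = 26.98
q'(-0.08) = -8.28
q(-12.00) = -12318.86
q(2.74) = 146.03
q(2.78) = 152.82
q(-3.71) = -315.89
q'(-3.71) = 281.38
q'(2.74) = 167.22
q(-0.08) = 4.24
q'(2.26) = 112.61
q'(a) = 22.02*a^2 + 3.66*a - 8.13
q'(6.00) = 806.55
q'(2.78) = 172.22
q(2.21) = 73.78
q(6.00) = 1606.12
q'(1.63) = 56.34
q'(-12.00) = 3118.83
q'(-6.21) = 818.32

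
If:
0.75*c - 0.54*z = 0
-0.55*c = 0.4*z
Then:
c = 0.00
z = 0.00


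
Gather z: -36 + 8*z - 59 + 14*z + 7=22*z - 88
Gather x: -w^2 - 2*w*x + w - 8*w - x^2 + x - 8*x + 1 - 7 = -w^2 - 7*w - x^2 + x*(-2*w - 7) - 6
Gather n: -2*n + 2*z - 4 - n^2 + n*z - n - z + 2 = -n^2 + n*(z - 3) + z - 2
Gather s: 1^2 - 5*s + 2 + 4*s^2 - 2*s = 4*s^2 - 7*s + 3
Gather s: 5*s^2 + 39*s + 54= 5*s^2 + 39*s + 54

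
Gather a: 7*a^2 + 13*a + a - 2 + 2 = 7*a^2 + 14*a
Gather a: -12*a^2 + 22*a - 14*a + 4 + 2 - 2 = -12*a^2 + 8*a + 4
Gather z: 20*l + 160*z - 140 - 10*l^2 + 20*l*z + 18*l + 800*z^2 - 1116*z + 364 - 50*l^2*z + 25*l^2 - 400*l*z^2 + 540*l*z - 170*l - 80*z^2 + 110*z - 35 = 15*l^2 - 132*l + z^2*(720 - 400*l) + z*(-50*l^2 + 560*l - 846) + 189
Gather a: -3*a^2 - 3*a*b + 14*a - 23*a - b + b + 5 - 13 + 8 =-3*a^2 + a*(-3*b - 9)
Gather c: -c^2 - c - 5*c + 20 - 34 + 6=-c^2 - 6*c - 8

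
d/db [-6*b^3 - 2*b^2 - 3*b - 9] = -18*b^2 - 4*b - 3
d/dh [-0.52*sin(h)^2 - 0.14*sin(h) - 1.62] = -(1.04*sin(h) + 0.14)*cos(h)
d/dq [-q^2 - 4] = -2*q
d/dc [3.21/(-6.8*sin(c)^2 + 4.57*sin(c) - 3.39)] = (43.656*sin(c) - 14.6697)*cos(c)/(6.8*sin(c)^2 - 4.57*sin(c) + 3.39)^2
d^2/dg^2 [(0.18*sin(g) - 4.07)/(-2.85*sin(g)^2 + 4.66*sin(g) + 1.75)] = (-1.46205*sin(g)^5 + 129.84372*sin(g)^4 - 164.62341*sin(g)^3 - 27.304558*sin(g)^2 + 295.96642*sin(g) - 220.299034)/(-2.85*sin(g)^2 + 4.66*sin(g) + 1.75)^3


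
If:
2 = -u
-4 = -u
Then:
No Solution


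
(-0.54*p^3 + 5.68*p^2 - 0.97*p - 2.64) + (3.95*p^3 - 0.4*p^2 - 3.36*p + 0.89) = 3.41*p^3 + 5.28*p^2 - 4.33*p - 1.75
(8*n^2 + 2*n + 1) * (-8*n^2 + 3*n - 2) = -64*n^4 + 8*n^3 - 18*n^2 - n - 2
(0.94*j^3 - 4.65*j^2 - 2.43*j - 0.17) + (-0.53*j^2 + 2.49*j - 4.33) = 0.94*j^3 - 5.18*j^2 + 0.0600000000000001*j - 4.5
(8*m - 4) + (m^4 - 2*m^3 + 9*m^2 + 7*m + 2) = m^4 - 2*m^3 + 9*m^2 + 15*m - 2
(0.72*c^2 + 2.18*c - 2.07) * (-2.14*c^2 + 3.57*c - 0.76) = -1.5408*c^4 - 2.0948*c^3 + 11.6652*c^2 - 9.0467*c + 1.5732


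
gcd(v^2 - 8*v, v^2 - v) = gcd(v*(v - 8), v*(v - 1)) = v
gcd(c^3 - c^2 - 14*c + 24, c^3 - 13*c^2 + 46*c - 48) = c^2 - 5*c + 6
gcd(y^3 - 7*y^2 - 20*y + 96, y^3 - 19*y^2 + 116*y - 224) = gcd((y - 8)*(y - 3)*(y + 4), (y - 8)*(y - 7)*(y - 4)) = y - 8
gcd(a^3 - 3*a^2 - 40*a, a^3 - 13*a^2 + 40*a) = a^2 - 8*a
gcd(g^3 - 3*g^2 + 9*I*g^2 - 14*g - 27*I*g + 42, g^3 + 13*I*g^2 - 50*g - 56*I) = g^2 + 9*I*g - 14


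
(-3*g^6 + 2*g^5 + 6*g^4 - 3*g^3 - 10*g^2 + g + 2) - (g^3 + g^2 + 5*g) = -3*g^6 + 2*g^5 + 6*g^4 - 4*g^3 - 11*g^2 - 4*g + 2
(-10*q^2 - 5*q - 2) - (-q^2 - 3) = -9*q^2 - 5*q + 1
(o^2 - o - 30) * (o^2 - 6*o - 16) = o^4 - 7*o^3 - 40*o^2 + 196*o + 480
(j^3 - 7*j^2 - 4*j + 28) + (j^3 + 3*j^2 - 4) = 2*j^3 - 4*j^2 - 4*j + 24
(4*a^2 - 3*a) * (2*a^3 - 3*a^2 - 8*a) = 8*a^5 - 18*a^4 - 23*a^3 + 24*a^2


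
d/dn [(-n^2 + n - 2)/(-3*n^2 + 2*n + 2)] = (n^2 - 16*n + 6)/(9*n^4 - 12*n^3 - 8*n^2 + 8*n + 4)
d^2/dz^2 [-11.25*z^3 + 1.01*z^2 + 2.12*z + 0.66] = 2.02 - 67.5*z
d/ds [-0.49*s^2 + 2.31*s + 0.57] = 2.31 - 0.98*s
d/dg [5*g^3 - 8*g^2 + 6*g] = 15*g^2 - 16*g + 6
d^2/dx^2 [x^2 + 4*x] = 2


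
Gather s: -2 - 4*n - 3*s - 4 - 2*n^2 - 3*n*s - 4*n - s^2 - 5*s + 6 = -2*n^2 - 8*n - s^2 + s*(-3*n - 8)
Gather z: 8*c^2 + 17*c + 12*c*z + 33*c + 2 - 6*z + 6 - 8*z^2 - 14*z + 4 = 8*c^2 + 50*c - 8*z^2 + z*(12*c - 20) + 12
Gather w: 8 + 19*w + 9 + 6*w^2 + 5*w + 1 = 6*w^2 + 24*w + 18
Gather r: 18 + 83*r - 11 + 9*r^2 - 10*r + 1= 9*r^2 + 73*r + 8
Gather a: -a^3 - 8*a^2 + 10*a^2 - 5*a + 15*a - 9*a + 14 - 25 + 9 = -a^3 + 2*a^2 + a - 2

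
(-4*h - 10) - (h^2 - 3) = -h^2 - 4*h - 7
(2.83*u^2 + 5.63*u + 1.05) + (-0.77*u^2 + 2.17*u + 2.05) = 2.06*u^2 + 7.8*u + 3.1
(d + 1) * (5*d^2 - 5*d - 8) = 5*d^3 - 13*d - 8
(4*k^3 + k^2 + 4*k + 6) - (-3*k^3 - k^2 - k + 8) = 7*k^3 + 2*k^2 + 5*k - 2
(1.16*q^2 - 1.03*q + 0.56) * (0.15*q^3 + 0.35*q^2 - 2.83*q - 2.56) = 0.174*q^5 + 0.2515*q^4 - 3.5593*q^3 + 0.141300000000001*q^2 + 1.052*q - 1.4336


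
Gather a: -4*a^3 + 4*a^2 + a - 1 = -4*a^3 + 4*a^2 + a - 1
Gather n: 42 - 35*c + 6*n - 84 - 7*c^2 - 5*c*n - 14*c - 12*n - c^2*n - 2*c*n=-7*c^2 - 49*c + n*(-c^2 - 7*c - 6) - 42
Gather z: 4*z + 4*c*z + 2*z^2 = 2*z^2 + z*(4*c + 4)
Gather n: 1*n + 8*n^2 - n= 8*n^2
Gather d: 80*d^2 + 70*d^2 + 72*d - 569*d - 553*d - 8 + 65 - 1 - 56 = 150*d^2 - 1050*d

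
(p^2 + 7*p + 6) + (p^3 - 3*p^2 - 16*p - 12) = p^3 - 2*p^2 - 9*p - 6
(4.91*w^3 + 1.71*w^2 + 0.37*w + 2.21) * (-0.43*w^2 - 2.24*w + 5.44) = -2.1113*w^5 - 11.7337*w^4 + 22.7209*w^3 + 7.5233*w^2 - 2.9376*w + 12.0224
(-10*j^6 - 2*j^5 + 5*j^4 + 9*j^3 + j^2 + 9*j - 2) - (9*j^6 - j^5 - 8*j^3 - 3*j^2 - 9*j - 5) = -19*j^6 - j^5 + 5*j^4 + 17*j^3 + 4*j^2 + 18*j + 3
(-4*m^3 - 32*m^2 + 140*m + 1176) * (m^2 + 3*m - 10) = -4*m^5 - 44*m^4 + 84*m^3 + 1916*m^2 + 2128*m - 11760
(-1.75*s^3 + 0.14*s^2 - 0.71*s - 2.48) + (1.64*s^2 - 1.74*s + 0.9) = -1.75*s^3 + 1.78*s^2 - 2.45*s - 1.58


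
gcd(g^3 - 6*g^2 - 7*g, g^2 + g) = g^2 + g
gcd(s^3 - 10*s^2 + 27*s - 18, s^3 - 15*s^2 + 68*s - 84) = s - 6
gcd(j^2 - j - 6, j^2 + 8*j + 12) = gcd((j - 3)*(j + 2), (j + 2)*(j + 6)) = j + 2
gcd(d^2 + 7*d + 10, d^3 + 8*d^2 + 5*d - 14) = d + 2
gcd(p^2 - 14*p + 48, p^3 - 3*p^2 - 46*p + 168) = p - 6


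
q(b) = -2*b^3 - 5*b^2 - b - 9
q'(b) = -6*b^2 - 10*b - 1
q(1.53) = -29.40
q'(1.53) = -30.35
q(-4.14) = 51.36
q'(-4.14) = -62.44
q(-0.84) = -10.50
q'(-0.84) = 3.17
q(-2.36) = -8.20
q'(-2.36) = -10.82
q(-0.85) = -10.53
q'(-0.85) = 3.16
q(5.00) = -389.00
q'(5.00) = -201.00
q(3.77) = -191.00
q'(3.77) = -123.98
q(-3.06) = 4.55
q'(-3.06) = -26.58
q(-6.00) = 249.00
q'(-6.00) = -157.00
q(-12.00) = 2739.00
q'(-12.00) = -745.00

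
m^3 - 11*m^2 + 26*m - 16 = (m - 8)*(m - 2)*(m - 1)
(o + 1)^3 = o^3 + 3*o^2 + 3*o + 1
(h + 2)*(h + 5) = h^2 + 7*h + 10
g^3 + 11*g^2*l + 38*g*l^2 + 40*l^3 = (g + 2*l)*(g + 4*l)*(g + 5*l)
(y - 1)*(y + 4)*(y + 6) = y^3 + 9*y^2 + 14*y - 24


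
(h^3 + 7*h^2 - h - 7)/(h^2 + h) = h + 6 - 7/h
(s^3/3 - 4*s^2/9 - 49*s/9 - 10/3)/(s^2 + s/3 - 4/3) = (3*s^3 - 4*s^2 - 49*s - 30)/(3*(3*s^2 + s - 4))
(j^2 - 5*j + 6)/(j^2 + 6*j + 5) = (j^2 - 5*j + 6)/(j^2 + 6*j + 5)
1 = 1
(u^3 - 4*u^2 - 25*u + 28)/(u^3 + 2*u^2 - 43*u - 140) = (u - 1)/(u + 5)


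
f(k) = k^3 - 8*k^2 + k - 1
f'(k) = 3*k^2 - 16*k + 1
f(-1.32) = -18.56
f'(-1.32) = 27.35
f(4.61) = -68.43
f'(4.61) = -9.00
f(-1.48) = -23.24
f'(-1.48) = 31.25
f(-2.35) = -60.51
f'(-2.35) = 55.17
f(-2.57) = -73.38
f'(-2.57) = 61.93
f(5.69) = -70.10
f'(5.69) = 7.09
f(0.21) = -1.13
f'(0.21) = -2.23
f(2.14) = -25.70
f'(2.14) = -19.50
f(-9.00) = -1387.00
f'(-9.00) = 388.00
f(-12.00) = -2893.00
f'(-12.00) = 625.00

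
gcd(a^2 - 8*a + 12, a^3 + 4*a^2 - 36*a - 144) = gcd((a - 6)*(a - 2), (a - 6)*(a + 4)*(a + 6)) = a - 6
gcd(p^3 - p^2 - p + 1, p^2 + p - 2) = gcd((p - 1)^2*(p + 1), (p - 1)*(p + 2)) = p - 1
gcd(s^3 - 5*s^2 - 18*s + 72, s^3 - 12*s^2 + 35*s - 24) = s - 3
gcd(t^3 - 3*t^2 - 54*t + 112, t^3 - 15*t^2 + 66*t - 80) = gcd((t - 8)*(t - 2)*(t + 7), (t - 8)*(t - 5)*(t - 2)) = t^2 - 10*t + 16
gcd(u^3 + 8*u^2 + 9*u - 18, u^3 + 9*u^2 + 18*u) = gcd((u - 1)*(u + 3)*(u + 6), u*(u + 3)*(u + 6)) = u^2 + 9*u + 18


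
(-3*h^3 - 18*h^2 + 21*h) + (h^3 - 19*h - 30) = -2*h^3 - 18*h^2 + 2*h - 30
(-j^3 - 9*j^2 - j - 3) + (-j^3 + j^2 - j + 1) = -2*j^3 - 8*j^2 - 2*j - 2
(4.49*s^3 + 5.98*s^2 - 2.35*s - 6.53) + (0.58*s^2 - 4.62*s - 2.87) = 4.49*s^3 + 6.56*s^2 - 6.97*s - 9.4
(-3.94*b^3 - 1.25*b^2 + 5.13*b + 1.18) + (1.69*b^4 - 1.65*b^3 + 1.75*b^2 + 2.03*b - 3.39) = 1.69*b^4 - 5.59*b^3 + 0.5*b^2 + 7.16*b - 2.21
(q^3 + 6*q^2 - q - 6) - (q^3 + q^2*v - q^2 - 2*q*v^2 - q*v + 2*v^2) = -q^2*v + 7*q^2 + 2*q*v^2 + q*v - q - 2*v^2 - 6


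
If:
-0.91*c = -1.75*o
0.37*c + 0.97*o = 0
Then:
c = 0.00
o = 0.00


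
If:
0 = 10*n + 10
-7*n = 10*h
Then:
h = 7/10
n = -1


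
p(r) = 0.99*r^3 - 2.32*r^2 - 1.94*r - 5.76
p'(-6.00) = 132.82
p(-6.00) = -291.48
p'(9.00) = 196.87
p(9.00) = 510.57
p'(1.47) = -2.34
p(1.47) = -10.48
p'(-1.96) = 18.56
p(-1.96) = -18.32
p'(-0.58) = 1.75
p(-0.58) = -5.61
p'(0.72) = -3.74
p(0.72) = -7.99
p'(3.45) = 17.40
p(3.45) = 0.59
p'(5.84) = 72.26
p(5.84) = 100.97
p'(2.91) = 9.71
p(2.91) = -6.66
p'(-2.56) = 29.40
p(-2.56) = -32.61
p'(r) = 2.97*r^2 - 4.64*r - 1.94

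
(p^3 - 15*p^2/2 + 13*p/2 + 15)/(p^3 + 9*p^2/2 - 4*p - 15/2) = (2*p^2 - 17*p + 30)/(2*p^2 + 7*p - 15)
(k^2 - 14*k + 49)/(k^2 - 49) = (k - 7)/(k + 7)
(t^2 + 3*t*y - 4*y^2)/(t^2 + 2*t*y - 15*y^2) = (t^2 + 3*t*y - 4*y^2)/(t^2 + 2*t*y - 15*y^2)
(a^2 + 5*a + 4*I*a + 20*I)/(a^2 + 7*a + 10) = (a + 4*I)/(a + 2)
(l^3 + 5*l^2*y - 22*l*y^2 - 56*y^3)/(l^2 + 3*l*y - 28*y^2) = l + 2*y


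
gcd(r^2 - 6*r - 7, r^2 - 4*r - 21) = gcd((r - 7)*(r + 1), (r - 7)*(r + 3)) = r - 7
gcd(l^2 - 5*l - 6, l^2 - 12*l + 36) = l - 6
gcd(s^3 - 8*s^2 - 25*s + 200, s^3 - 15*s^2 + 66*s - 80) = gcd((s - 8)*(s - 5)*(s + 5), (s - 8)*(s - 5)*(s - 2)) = s^2 - 13*s + 40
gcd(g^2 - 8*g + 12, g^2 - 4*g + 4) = g - 2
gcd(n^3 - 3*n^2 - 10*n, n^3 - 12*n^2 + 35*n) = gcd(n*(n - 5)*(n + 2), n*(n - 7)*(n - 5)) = n^2 - 5*n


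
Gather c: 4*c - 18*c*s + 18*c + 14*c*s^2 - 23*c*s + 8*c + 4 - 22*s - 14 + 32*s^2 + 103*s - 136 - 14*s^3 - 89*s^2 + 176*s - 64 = c*(14*s^2 - 41*s + 30) - 14*s^3 - 57*s^2 + 257*s - 210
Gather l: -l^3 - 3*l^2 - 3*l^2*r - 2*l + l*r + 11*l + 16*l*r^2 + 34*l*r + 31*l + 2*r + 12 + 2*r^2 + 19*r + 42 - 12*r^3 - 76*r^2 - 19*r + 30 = -l^3 + l^2*(-3*r - 3) + l*(16*r^2 + 35*r + 40) - 12*r^3 - 74*r^2 + 2*r + 84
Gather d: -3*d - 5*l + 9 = -3*d - 5*l + 9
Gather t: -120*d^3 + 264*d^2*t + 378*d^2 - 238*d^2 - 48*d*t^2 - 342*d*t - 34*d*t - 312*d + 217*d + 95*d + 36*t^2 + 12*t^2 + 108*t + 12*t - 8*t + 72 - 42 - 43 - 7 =-120*d^3 + 140*d^2 + t^2*(48 - 48*d) + t*(264*d^2 - 376*d + 112) - 20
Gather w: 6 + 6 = 12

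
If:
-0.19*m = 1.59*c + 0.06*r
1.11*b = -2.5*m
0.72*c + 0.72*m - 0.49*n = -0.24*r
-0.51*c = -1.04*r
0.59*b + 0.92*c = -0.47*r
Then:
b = 0.00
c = 0.00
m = 0.00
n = 0.00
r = 0.00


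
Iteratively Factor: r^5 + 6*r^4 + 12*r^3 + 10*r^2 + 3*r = (r + 1)*(r^4 + 5*r^3 + 7*r^2 + 3*r) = (r + 1)^2*(r^3 + 4*r^2 + 3*r) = (r + 1)^2*(r + 3)*(r^2 + r) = r*(r + 1)^2*(r + 3)*(r + 1)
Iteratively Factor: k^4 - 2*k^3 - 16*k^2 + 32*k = (k - 2)*(k^3 - 16*k) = k*(k - 2)*(k^2 - 16) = k*(k - 2)*(k + 4)*(k - 4)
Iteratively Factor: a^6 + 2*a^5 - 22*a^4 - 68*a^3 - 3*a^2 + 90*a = (a)*(a^5 + 2*a^4 - 22*a^3 - 68*a^2 - 3*a + 90) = a*(a + 3)*(a^4 - a^3 - 19*a^2 - 11*a + 30) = a*(a + 3)^2*(a^3 - 4*a^2 - 7*a + 10) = a*(a + 2)*(a + 3)^2*(a^2 - 6*a + 5) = a*(a - 5)*(a + 2)*(a + 3)^2*(a - 1)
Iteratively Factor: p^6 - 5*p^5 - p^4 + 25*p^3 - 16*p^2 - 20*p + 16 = (p - 4)*(p^5 - p^4 - 5*p^3 + 5*p^2 + 4*p - 4) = (p - 4)*(p - 1)*(p^4 - 5*p^2 + 4) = (p - 4)*(p - 2)*(p - 1)*(p^3 + 2*p^2 - p - 2) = (p - 4)*(p - 2)*(p - 1)*(p + 2)*(p^2 - 1) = (p - 4)*(p - 2)*(p - 1)^2*(p + 2)*(p + 1)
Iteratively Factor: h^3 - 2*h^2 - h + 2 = (h - 1)*(h^2 - h - 2) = (h - 1)*(h + 1)*(h - 2)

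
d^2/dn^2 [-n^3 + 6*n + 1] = -6*n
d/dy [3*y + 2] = 3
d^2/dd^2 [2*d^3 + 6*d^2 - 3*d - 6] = 12*d + 12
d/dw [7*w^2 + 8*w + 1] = 14*w + 8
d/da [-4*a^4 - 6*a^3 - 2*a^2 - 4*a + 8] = -16*a^3 - 18*a^2 - 4*a - 4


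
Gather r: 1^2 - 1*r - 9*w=-r - 9*w + 1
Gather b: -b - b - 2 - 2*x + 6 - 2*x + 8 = -2*b - 4*x + 12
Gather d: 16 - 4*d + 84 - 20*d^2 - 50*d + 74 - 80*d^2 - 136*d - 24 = -100*d^2 - 190*d + 150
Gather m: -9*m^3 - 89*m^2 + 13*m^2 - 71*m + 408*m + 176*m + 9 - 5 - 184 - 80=-9*m^3 - 76*m^2 + 513*m - 260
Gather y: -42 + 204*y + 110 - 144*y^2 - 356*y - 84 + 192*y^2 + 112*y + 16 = 48*y^2 - 40*y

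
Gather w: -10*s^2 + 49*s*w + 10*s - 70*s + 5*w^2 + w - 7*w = -10*s^2 - 60*s + 5*w^2 + w*(49*s - 6)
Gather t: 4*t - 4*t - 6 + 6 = 0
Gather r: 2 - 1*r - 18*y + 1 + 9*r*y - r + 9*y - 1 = r*(9*y - 2) - 9*y + 2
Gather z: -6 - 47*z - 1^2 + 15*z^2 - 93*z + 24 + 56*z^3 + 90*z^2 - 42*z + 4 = 56*z^3 + 105*z^2 - 182*z + 21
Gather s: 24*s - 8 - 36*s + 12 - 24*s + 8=12 - 36*s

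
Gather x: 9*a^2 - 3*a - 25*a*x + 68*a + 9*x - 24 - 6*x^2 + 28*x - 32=9*a^2 + 65*a - 6*x^2 + x*(37 - 25*a) - 56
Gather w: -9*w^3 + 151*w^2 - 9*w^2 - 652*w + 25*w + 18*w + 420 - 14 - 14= -9*w^3 + 142*w^2 - 609*w + 392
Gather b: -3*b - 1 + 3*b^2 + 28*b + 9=3*b^2 + 25*b + 8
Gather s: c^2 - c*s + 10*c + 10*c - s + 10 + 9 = c^2 + 20*c + s*(-c - 1) + 19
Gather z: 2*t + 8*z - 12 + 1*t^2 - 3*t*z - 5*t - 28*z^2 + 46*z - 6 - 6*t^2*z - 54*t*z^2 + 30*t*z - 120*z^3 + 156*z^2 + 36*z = t^2 - 3*t - 120*z^3 + z^2*(128 - 54*t) + z*(-6*t^2 + 27*t + 90) - 18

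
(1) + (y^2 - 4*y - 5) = y^2 - 4*y - 4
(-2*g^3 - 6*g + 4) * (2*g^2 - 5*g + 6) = -4*g^5 + 10*g^4 - 24*g^3 + 38*g^2 - 56*g + 24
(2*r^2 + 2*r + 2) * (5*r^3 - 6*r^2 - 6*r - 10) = 10*r^5 - 2*r^4 - 14*r^3 - 44*r^2 - 32*r - 20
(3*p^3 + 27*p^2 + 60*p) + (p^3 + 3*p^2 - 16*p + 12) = 4*p^3 + 30*p^2 + 44*p + 12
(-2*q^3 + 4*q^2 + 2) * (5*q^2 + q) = -10*q^5 + 18*q^4 + 4*q^3 + 10*q^2 + 2*q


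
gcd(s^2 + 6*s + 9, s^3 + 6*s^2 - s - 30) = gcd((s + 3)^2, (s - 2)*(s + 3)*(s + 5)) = s + 3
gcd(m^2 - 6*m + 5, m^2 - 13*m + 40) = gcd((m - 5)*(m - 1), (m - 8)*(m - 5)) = m - 5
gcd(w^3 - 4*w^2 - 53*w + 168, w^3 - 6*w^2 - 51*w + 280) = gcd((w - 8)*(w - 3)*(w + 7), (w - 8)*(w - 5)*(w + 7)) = w^2 - w - 56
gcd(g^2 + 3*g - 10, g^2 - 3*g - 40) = g + 5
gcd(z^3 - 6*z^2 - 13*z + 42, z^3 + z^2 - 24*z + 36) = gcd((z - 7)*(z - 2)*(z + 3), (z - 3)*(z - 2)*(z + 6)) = z - 2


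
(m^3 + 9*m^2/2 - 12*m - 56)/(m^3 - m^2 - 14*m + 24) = (m^2 + m/2 - 14)/(m^2 - 5*m + 6)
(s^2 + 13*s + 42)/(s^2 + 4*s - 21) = (s + 6)/(s - 3)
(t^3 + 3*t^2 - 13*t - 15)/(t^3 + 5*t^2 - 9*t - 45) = (t + 1)/(t + 3)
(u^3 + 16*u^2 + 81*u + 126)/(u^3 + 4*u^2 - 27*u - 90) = (u + 7)/(u - 5)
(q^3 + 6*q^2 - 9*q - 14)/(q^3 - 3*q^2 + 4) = (q + 7)/(q - 2)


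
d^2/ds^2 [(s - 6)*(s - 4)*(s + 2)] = 6*s - 16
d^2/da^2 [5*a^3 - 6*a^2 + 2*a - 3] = 30*a - 12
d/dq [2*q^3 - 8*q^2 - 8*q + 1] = 6*q^2 - 16*q - 8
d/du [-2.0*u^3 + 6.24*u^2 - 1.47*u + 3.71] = -6.0*u^2 + 12.48*u - 1.47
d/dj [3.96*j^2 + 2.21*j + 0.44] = 7.92*j + 2.21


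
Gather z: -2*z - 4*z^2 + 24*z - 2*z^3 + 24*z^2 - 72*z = -2*z^3 + 20*z^2 - 50*z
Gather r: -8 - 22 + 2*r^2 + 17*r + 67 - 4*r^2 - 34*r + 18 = -2*r^2 - 17*r + 55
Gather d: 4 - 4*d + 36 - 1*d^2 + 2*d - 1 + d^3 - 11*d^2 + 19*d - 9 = d^3 - 12*d^2 + 17*d + 30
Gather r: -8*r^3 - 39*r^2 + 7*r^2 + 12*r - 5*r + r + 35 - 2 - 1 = -8*r^3 - 32*r^2 + 8*r + 32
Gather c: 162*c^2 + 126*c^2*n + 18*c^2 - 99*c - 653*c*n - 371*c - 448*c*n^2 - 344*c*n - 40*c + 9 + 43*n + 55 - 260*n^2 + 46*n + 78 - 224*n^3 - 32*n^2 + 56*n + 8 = c^2*(126*n + 180) + c*(-448*n^2 - 997*n - 510) - 224*n^3 - 292*n^2 + 145*n + 150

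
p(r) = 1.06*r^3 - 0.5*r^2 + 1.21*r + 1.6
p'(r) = 3.18*r^2 - 1.0*r + 1.21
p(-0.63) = 0.37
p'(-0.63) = 3.10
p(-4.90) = -141.04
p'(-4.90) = 82.46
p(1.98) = 10.26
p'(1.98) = 11.70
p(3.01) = 29.62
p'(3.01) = 27.01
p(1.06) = 3.58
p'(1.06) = 3.72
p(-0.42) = 0.93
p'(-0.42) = 2.19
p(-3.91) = -74.14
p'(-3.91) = 53.74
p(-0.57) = 0.55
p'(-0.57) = 2.81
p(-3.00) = -35.15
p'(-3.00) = 32.83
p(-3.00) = -35.15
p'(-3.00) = 32.83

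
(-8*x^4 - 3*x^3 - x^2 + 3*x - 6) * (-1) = 8*x^4 + 3*x^3 + x^2 - 3*x + 6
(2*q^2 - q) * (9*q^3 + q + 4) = 18*q^5 - 9*q^4 + 2*q^3 + 7*q^2 - 4*q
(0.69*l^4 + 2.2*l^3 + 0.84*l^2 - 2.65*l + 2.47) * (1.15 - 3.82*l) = -2.6358*l^5 - 7.6105*l^4 - 0.6788*l^3 + 11.089*l^2 - 12.4829*l + 2.8405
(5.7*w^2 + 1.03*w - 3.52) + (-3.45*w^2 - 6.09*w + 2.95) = 2.25*w^2 - 5.06*w - 0.57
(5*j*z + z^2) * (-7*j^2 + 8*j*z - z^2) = -35*j^3*z + 33*j^2*z^2 + 3*j*z^3 - z^4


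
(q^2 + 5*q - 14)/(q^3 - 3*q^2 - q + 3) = (q^2 + 5*q - 14)/(q^3 - 3*q^2 - q + 3)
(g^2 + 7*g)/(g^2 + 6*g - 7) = g/(g - 1)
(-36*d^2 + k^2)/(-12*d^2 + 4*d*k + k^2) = (6*d - k)/(2*d - k)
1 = 1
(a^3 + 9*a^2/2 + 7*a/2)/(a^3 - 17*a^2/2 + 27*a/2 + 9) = a*(2*a^2 + 9*a + 7)/(2*a^3 - 17*a^2 + 27*a + 18)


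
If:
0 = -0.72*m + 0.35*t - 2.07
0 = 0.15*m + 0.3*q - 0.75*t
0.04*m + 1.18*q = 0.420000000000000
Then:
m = -3.09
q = 0.46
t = -0.43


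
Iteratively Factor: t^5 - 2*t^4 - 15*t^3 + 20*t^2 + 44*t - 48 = (t - 2)*(t^4 - 15*t^2 - 10*t + 24) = (t - 2)*(t - 1)*(t^3 + t^2 - 14*t - 24) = (t - 4)*(t - 2)*(t - 1)*(t^2 + 5*t + 6) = (t - 4)*(t - 2)*(t - 1)*(t + 2)*(t + 3)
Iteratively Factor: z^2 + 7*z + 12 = (z + 4)*(z + 3)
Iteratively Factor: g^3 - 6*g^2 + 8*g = (g)*(g^2 - 6*g + 8) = g*(g - 4)*(g - 2)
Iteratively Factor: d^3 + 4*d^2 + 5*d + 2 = (d + 1)*(d^2 + 3*d + 2) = (d + 1)*(d + 2)*(d + 1)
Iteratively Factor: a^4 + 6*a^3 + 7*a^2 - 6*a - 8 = (a + 1)*(a^3 + 5*a^2 + 2*a - 8) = (a - 1)*(a + 1)*(a^2 + 6*a + 8) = (a - 1)*(a + 1)*(a + 4)*(a + 2)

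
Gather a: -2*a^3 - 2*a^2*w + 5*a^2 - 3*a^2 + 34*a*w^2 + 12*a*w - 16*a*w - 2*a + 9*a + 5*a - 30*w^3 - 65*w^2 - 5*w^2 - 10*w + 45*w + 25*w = -2*a^3 + a^2*(2 - 2*w) + a*(34*w^2 - 4*w + 12) - 30*w^3 - 70*w^2 + 60*w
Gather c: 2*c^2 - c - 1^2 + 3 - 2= 2*c^2 - c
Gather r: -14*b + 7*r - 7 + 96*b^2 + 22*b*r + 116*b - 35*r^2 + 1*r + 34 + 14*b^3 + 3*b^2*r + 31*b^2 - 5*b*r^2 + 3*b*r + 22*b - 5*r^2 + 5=14*b^3 + 127*b^2 + 124*b + r^2*(-5*b - 40) + r*(3*b^2 + 25*b + 8) + 32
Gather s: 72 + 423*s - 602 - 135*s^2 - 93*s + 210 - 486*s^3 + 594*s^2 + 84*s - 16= -486*s^3 + 459*s^2 + 414*s - 336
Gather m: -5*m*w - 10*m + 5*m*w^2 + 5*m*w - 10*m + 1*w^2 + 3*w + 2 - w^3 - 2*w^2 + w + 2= m*(5*w^2 - 20) - w^3 - w^2 + 4*w + 4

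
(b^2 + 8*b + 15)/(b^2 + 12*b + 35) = (b + 3)/(b + 7)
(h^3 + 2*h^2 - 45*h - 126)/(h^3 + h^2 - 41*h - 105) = (h + 6)/(h + 5)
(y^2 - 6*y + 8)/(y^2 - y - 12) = (y - 2)/(y + 3)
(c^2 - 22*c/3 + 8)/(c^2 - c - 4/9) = 3*(c - 6)/(3*c + 1)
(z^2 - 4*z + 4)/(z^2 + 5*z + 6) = (z^2 - 4*z + 4)/(z^2 + 5*z + 6)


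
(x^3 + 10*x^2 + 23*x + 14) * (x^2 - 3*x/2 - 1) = x^5 + 17*x^4/2 + 7*x^3 - 61*x^2/2 - 44*x - 14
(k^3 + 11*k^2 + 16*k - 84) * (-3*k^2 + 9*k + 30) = -3*k^5 - 24*k^4 + 81*k^3 + 726*k^2 - 276*k - 2520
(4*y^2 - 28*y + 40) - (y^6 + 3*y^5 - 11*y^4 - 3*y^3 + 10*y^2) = -y^6 - 3*y^5 + 11*y^4 + 3*y^3 - 6*y^2 - 28*y + 40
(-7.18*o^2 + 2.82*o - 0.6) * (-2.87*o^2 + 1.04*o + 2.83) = 20.6066*o^4 - 15.5606*o^3 - 15.6646*o^2 + 7.3566*o - 1.698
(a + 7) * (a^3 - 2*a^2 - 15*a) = a^4 + 5*a^3 - 29*a^2 - 105*a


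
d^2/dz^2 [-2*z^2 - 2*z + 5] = -4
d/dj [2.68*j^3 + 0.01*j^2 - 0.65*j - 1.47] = 8.04*j^2 + 0.02*j - 0.65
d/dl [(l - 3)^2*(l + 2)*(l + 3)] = 4*l^3 - 3*l^2 - 30*l + 9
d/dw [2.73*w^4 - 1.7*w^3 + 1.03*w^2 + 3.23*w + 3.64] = 10.92*w^3 - 5.1*w^2 + 2.06*w + 3.23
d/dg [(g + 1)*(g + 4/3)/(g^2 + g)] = -4/(3*g^2)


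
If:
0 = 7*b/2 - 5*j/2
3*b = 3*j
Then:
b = 0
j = 0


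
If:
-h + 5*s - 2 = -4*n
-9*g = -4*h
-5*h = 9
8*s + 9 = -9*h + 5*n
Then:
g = -4/5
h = -9/5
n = -172/285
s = 149/285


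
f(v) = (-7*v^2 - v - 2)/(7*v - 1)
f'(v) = (-14*v - 1)/(7*v - 1) - 7*(-7*v^2 - v - 2)/(7*v - 1)^2 = (-49*v^2 + 14*v + 15)/(49*v^2 - 14*v + 1)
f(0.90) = -1.62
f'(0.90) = -0.43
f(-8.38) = 8.13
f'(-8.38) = -1.00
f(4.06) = -4.43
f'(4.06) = -0.98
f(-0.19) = 0.89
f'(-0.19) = 1.95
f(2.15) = -2.60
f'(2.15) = -0.92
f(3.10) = -3.50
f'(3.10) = -0.96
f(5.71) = -6.05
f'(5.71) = -0.99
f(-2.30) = 2.15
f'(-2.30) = -0.95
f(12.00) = -12.31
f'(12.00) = -1.00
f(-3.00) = 2.82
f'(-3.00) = -0.97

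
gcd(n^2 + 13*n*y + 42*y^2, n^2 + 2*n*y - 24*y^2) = n + 6*y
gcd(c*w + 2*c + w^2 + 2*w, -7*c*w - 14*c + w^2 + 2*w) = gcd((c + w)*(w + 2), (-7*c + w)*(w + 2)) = w + 2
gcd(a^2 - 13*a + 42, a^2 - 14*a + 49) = a - 7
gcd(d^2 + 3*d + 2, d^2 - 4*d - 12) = d + 2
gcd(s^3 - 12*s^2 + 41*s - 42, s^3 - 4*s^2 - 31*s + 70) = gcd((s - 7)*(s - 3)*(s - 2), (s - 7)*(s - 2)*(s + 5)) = s^2 - 9*s + 14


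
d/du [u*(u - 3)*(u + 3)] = 3*u^2 - 9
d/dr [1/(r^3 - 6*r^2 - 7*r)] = (-3*r^2 + 12*r + 7)/(r^2*(-r^2 + 6*r + 7)^2)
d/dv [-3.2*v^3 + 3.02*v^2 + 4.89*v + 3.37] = -9.6*v^2 + 6.04*v + 4.89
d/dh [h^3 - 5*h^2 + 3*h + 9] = 3*h^2 - 10*h + 3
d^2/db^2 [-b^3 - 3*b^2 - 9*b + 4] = -6*b - 6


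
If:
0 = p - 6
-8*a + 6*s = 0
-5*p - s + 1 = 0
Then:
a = -87/4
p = 6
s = -29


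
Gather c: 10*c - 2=10*c - 2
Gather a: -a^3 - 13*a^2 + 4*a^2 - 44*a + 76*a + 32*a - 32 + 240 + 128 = -a^3 - 9*a^2 + 64*a + 336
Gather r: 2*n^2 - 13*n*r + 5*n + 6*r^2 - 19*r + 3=2*n^2 + 5*n + 6*r^2 + r*(-13*n - 19) + 3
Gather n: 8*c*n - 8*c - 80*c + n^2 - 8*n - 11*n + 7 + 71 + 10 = -88*c + n^2 + n*(8*c - 19) + 88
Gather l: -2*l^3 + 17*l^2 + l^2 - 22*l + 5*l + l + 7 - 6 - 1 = -2*l^3 + 18*l^2 - 16*l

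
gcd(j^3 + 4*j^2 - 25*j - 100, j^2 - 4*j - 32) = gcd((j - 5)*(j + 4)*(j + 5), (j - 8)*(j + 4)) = j + 4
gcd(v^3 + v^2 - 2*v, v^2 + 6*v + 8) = v + 2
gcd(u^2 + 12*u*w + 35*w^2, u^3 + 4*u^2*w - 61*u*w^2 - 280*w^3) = u^2 + 12*u*w + 35*w^2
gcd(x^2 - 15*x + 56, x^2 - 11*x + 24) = x - 8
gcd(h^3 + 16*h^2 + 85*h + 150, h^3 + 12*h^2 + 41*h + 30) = h^2 + 11*h + 30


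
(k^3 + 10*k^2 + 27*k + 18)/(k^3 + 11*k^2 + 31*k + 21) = (k + 6)/(k + 7)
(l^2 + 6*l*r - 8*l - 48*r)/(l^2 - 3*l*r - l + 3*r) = (l^2 + 6*l*r - 8*l - 48*r)/(l^2 - 3*l*r - l + 3*r)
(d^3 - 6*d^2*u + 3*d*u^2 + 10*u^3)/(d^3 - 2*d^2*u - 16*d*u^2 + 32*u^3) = (-d^2 + 4*d*u + 5*u^2)/(-d^2 + 16*u^2)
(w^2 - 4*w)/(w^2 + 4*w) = (w - 4)/(w + 4)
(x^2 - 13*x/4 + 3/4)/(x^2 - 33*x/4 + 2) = (x - 3)/(x - 8)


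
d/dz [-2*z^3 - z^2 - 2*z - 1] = -6*z^2 - 2*z - 2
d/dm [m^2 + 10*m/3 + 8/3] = 2*m + 10/3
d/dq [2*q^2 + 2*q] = 4*q + 2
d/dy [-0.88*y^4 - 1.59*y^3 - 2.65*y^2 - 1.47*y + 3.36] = -3.52*y^3 - 4.77*y^2 - 5.3*y - 1.47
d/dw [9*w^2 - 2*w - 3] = 18*w - 2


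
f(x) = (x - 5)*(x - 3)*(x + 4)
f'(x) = (x - 5)*(x - 3) + (x - 5)*(x + 4) + (x - 3)*(x + 4)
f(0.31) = 54.38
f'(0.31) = -19.19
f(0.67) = 47.12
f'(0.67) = -21.01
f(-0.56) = 68.09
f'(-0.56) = -11.58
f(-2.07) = 69.18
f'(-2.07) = 12.41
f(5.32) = 6.92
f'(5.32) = 25.35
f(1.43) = 30.43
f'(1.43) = -22.31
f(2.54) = 7.40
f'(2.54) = -17.97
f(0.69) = 46.69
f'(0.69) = -21.09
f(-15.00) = -3960.00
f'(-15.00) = 778.00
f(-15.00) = -3960.00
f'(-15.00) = 778.00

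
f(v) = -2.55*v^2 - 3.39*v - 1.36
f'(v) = -5.1*v - 3.39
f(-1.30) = -1.26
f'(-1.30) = 3.24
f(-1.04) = -0.59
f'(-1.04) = 1.91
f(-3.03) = -14.50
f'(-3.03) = 12.06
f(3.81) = -51.29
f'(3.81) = -22.82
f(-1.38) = -1.54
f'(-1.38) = 3.65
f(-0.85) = -0.32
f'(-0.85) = 0.94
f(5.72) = -104.18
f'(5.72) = -32.56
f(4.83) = -77.22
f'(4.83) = -28.02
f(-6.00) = -72.82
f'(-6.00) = 27.21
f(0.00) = -1.36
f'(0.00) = -3.39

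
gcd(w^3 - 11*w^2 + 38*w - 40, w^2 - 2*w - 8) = w - 4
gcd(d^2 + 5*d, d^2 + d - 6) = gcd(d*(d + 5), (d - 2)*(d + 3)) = 1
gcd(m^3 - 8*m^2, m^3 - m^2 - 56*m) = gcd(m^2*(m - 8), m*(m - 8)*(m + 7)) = m^2 - 8*m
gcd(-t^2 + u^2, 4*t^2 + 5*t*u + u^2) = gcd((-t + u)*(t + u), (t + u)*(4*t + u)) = t + u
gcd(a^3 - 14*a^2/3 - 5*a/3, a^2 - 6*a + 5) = a - 5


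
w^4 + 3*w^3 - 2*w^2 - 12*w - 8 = (w - 2)*(w + 1)*(w + 2)^2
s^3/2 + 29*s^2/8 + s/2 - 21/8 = (s/2 + 1/2)*(s - 3/4)*(s + 7)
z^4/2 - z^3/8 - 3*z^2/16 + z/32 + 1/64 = (z/2 + 1/4)*(z - 1/2)^2*(z + 1/4)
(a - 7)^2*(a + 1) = a^3 - 13*a^2 + 35*a + 49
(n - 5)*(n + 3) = n^2 - 2*n - 15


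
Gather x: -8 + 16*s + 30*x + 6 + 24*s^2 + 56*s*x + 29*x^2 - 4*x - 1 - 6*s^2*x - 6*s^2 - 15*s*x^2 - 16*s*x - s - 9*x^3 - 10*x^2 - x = 18*s^2 + 15*s - 9*x^3 + x^2*(19 - 15*s) + x*(-6*s^2 + 40*s + 25) - 3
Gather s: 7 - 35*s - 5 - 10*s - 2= -45*s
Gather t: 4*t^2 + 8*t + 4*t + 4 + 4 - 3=4*t^2 + 12*t + 5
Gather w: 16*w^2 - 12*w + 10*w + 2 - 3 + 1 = 16*w^2 - 2*w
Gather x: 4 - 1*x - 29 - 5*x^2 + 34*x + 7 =-5*x^2 + 33*x - 18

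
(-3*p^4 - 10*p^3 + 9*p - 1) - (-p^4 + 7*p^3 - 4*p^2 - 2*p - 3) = -2*p^4 - 17*p^3 + 4*p^2 + 11*p + 2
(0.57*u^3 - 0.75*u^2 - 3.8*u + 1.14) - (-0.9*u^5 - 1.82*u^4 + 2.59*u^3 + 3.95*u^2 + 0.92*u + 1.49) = 0.9*u^5 + 1.82*u^4 - 2.02*u^3 - 4.7*u^2 - 4.72*u - 0.35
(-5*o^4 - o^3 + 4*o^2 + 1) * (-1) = 5*o^4 + o^3 - 4*o^2 - 1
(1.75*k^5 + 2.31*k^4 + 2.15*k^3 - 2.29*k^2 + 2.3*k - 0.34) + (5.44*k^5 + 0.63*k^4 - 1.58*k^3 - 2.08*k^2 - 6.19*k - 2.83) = 7.19*k^5 + 2.94*k^4 + 0.57*k^3 - 4.37*k^2 - 3.89*k - 3.17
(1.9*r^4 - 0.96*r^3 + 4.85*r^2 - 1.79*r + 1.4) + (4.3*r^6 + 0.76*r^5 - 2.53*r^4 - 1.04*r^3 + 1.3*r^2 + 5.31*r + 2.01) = 4.3*r^6 + 0.76*r^5 - 0.63*r^4 - 2.0*r^3 + 6.15*r^2 + 3.52*r + 3.41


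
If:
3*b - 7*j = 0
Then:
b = 7*j/3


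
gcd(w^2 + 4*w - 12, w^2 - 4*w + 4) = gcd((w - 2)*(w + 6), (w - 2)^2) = w - 2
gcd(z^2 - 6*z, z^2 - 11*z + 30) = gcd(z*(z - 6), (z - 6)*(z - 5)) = z - 6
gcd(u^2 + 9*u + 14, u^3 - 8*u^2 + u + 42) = u + 2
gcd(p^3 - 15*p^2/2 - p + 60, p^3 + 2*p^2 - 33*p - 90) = p - 6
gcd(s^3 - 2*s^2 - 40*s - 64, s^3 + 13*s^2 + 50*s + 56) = s^2 + 6*s + 8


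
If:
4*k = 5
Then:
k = 5/4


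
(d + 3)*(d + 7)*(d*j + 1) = d^3*j + 10*d^2*j + d^2 + 21*d*j + 10*d + 21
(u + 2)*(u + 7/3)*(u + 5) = u^3 + 28*u^2/3 + 79*u/3 + 70/3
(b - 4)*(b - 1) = b^2 - 5*b + 4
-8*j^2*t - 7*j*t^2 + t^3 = t*(-8*j + t)*(j + t)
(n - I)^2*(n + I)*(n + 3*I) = n^4 + 2*I*n^3 + 4*n^2 + 2*I*n + 3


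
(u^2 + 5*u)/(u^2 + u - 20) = u/(u - 4)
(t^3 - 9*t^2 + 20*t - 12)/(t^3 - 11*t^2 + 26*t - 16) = (t - 6)/(t - 8)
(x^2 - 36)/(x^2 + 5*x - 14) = (x^2 - 36)/(x^2 + 5*x - 14)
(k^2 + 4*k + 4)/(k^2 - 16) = (k^2 + 4*k + 4)/(k^2 - 16)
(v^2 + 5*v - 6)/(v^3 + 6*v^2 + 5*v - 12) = (v + 6)/(v^2 + 7*v + 12)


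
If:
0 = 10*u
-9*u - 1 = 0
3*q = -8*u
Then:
No Solution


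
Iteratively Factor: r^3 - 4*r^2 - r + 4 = (r + 1)*(r^2 - 5*r + 4) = (r - 4)*(r + 1)*(r - 1)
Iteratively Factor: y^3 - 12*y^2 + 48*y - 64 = (y - 4)*(y^2 - 8*y + 16) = (y - 4)^2*(y - 4)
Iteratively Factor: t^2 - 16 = (t - 4)*(t + 4)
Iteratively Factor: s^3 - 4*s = (s)*(s^2 - 4) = s*(s + 2)*(s - 2)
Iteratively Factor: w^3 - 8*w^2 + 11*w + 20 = (w - 4)*(w^2 - 4*w - 5) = (w - 5)*(w - 4)*(w + 1)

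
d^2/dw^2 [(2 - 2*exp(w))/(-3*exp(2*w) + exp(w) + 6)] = (18*exp(4*w) - 66*exp(3*w) + 234*exp(2*w) - 158*exp(w) + 84)*exp(w)/(27*exp(6*w) - 27*exp(5*w) - 153*exp(4*w) + 107*exp(3*w) + 306*exp(2*w) - 108*exp(w) - 216)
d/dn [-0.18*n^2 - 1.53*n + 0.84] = -0.36*n - 1.53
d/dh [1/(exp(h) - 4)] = -exp(h)/(exp(h) - 4)^2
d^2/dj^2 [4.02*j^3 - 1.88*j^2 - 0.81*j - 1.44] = 24.12*j - 3.76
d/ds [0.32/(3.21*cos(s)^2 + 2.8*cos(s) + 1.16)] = (2.0544*cos(s) + 0.896)*sin(s)/(3.21*cos(s)^2 + 2.8*cos(s) + 1.16)^2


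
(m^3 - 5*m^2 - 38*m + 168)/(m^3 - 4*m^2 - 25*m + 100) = (m^2 - m - 42)/(m^2 - 25)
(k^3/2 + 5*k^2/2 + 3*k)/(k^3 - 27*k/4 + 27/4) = 2*k*(k + 2)/(4*k^2 - 12*k + 9)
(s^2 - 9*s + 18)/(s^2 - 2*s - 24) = (s - 3)/(s + 4)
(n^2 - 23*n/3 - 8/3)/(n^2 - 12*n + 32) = (n + 1/3)/(n - 4)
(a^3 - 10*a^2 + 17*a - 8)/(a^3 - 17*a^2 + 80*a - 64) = (a - 1)/(a - 8)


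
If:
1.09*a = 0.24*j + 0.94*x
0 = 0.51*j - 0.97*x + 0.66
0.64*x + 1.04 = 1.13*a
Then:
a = 1.88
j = 1.91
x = 1.69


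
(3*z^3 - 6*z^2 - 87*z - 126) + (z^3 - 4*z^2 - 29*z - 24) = 4*z^3 - 10*z^2 - 116*z - 150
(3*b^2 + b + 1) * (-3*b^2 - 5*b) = -9*b^4 - 18*b^3 - 8*b^2 - 5*b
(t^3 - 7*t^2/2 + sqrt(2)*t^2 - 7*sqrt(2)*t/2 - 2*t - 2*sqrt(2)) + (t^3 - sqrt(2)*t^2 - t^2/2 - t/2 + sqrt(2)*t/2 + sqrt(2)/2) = 2*t^3 - 4*t^2 - 3*sqrt(2)*t - 5*t/2 - 3*sqrt(2)/2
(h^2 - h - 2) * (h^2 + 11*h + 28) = h^4 + 10*h^3 + 15*h^2 - 50*h - 56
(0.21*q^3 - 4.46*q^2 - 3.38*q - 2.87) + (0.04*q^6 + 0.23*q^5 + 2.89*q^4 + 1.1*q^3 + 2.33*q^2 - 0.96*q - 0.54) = 0.04*q^6 + 0.23*q^5 + 2.89*q^4 + 1.31*q^3 - 2.13*q^2 - 4.34*q - 3.41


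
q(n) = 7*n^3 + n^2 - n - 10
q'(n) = 21*n^2 + 2*n - 1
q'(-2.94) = 174.64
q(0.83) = -6.14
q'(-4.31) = 380.48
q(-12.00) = -11950.00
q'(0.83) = 15.13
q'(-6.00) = 743.00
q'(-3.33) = 225.21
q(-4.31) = -547.55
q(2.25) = 72.55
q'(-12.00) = 2999.00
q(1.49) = 13.89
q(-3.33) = -254.06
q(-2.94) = -176.30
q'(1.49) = 48.60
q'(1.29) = 36.53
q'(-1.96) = 75.75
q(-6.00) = -1480.00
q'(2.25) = 109.81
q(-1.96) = -56.91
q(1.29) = 5.40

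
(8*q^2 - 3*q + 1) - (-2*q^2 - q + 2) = 10*q^2 - 2*q - 1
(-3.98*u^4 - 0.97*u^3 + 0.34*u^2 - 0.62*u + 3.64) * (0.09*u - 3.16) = -0.3582*u^5 + 12.4895*u^4 + 3.0958*u^3 - 1.1302*u^2 + 2.2868*u - 11.5024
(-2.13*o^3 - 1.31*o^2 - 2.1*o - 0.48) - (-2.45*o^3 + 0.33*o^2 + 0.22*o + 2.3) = 0.32*o^3 - 1.64*o^2 - 2.32*o - 2.78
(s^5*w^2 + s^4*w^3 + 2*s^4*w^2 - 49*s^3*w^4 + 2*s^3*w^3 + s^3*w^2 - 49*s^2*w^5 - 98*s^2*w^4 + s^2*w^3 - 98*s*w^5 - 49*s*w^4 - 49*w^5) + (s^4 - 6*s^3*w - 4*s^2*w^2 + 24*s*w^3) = s^5*w^2 + s^4*w^3 + 2*s^4*w^2 + s^4 - 49*s^3*w^4 + 2*s^3*w^3 + s^3*w^2 - 6*s^3*w - 49*s^2*w^5 - 98*s^2*w^4 + s^2*w^3 - 4*s^2*w^2 - 98*s*w^5 - 49*s*w^4 + 24*s*w^3 - 49*w^5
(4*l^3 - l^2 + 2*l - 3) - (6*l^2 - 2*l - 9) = 4*l^3 - 7*l^2 + 4*l + 6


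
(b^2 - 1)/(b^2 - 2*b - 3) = (b - 1)/(b - 3)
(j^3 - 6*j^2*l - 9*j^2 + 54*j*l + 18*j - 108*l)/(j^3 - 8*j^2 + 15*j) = (j^2 - 6*j*l - 6*j + 36*l)/(j*(j - 5))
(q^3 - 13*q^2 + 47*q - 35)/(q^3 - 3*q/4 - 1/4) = 4*(q^2 - 12*q + 35)/(4*q^2 + 4*q + 1)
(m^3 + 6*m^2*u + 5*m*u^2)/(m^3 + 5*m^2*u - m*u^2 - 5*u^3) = m/(m - u)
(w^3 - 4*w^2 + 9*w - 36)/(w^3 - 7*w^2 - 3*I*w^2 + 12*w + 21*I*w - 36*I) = (w + 3*I)/(w - 3)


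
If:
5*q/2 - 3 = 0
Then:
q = 6/5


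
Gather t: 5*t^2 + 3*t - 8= 5*t^2 + 3*t - 8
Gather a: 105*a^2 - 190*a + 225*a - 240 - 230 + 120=105*a^2 + 35*a - 350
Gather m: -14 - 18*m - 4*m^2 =-4*m^2 - 18*m - 14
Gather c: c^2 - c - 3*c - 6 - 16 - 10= c^2 - 4*c - 32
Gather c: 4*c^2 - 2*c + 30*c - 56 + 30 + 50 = 4*c^2 + 28*c + 24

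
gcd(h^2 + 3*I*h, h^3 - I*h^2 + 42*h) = h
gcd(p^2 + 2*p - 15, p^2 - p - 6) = p - 3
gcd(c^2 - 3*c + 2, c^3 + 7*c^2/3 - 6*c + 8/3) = c - 1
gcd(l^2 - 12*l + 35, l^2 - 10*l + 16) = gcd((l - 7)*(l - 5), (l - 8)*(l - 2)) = 1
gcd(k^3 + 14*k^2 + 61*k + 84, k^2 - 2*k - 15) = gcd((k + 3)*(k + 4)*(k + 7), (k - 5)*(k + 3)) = k + 3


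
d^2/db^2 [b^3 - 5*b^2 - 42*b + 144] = 6*b - 10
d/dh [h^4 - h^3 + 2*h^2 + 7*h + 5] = 4*h^3 - 3*h^2 + 4*h + 7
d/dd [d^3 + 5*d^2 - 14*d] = 3*d^2 + 10*d - 14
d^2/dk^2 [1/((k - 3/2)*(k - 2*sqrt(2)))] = 4*(4*(k - 2*sqrt(2))^2 + 2*(k - 2*sqrt(2))*(2*k - 3) + (2*k - 3)^2)/((k - 2*sqrt(2))^3*(2*k - 3)^3)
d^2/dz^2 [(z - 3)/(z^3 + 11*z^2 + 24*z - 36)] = 2*(3*z^3 - 21*z^2 - 23*z - 57)/(z^7 + 21*z^6 + 147*z^5 + 287*z^4 - 672*z^3 - 1512*z^2 + 3024*z - 1296)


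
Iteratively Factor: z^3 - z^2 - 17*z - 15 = (z + 1)*(z^2 - 2*z - 15) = (z - 5)*(z + 1)*(z + 3)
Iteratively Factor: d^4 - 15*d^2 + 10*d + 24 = (d - 3)*(d^3 + 3*d^2 - 6*d - 8) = (d - 3)*(d + 4)*(d^2 - d - 2) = (d - 3)*(d - 2)*(d + 4)*(d + 1)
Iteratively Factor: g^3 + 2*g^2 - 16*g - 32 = (g - 4)*(g^2 + 6*g + 8) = (g - 4)*(g + 4)*(g + 2)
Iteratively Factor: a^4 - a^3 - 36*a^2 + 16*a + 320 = (a + 4)*(a^3 - 5*a^2 - 16*a + 80) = (a - 4)*(a + 4)*(a^2 - a - 20) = (a - 4)*(a + 4)^2*(a - 5)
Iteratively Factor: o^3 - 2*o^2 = (o)*(o^2 - 2*o) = o^2*(o - 2)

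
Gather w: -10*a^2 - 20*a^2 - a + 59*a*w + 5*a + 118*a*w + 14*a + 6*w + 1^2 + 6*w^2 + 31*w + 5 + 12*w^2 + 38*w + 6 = -30*a^2 + 18*a + 18*w^2 + w*(177*a + 75) + 12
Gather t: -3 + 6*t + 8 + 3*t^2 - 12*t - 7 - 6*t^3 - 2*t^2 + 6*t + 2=-6*t^3 + t^2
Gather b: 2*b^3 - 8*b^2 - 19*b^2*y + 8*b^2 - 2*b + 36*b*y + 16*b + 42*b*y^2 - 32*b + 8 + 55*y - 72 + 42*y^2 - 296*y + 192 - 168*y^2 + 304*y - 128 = 2*b^3 - 19*b^2*y + b*(42*y^2 + 36*y - 18) - 126*y^2 + 63*y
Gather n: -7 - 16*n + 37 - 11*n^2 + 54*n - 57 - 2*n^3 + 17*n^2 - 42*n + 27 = -2*n^3 + 6*n^2 - 4*n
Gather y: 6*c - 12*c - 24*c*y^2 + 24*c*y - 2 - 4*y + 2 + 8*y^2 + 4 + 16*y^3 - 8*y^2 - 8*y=-24*c*y^2 - 6*c + 16*y^3 + y*(24*c - 12) + 4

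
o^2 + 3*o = o*(o + 3)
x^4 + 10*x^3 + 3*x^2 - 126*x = x*(x - 3)*(x + 6)*(x + 7)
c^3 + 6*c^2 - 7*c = c*(c - 1)*(c + 7)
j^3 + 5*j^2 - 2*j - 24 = (j - 2)*(j + 3)*(j + 4)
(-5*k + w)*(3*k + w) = -15*k^2 - 2*k*w + w^2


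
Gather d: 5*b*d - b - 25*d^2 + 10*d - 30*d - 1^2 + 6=-b - 25*d^2 + d*(5*b - 20) + 5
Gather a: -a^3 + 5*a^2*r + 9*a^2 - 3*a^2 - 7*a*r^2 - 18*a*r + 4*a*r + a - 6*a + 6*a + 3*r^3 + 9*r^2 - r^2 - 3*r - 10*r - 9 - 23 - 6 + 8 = -a^3 + a^2*(5*r + 6) + a*(-7*r^2 - 14*r + 1) + 3*r^3 + 8*r^2 - 13*r - 30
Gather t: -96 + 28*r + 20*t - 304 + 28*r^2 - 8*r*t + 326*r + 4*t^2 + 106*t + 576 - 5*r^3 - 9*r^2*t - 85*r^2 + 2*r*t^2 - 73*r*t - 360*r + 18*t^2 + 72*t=-5*r^3 - 57*r^2 - 6*r + t^2*(2*r + 22) + t*(-9*r^2 - 81*r + 198) + 176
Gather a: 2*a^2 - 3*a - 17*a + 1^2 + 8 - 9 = 2*a^2 - 20*a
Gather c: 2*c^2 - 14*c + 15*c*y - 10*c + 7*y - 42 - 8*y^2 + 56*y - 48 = 2*c^2 + c*(15*y - 24) - 8*y^2 + 63*y - 90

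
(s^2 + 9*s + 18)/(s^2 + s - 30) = (s + 3)/(s - 5)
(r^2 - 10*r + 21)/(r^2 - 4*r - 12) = (-r^2 + 10*r - 21)/(-r^2 + 4*r + 12)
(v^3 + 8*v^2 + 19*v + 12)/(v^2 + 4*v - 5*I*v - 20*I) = (v^2 + 4*v + 3)/(v - 5*I)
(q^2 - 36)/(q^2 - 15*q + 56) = (q^2 - 36)/(q^2 - 15*q + 56)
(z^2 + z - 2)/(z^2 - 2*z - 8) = (z - 1)/(z - 4)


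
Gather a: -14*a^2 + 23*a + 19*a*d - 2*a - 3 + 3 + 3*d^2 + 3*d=-14*a^2 + a*(19*d + 21) + 3*d^2 + 3*d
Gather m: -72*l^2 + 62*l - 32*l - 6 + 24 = -72*l^2 + 30*l + 18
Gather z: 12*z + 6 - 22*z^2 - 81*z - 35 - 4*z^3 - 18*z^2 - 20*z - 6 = -4*z^3 - 40*z^2 - 89*z - 35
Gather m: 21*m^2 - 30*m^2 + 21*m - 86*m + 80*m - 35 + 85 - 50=-9*m^2 + 15*m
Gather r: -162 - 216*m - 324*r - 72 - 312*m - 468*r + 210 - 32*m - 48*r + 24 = -560*m - 840*r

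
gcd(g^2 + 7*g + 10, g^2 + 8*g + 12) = g + 2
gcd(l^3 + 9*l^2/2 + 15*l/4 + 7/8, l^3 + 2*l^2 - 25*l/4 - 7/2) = l^2 + 4*l + 7/4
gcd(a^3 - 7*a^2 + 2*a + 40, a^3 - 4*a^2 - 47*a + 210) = a - 5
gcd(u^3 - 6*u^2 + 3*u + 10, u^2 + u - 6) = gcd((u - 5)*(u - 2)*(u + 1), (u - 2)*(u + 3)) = u - 2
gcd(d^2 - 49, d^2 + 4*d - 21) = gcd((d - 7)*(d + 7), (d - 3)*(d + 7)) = d + 7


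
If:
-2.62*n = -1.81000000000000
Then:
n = 0.69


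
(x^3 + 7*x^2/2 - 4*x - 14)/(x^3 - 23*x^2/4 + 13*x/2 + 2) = 2*(2*x^2 + 11*x + 14)/(4*x^2 - 15*x - 4)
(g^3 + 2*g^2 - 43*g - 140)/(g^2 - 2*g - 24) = (g^2 - 2*g - 35)/(g - 6)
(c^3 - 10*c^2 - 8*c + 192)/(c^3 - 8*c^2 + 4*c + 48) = (c^2 - 4*c - 32)/(c^2 - 2*c - 8)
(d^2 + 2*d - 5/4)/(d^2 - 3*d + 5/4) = (2*d + 5)/(2*d - 5)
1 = 1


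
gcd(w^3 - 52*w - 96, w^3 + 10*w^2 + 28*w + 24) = w^2 + 8*w + 12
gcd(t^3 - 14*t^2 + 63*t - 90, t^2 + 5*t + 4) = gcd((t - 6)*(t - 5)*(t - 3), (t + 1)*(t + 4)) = 1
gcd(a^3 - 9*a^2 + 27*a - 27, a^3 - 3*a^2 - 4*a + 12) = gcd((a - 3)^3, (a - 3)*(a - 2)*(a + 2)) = a - 3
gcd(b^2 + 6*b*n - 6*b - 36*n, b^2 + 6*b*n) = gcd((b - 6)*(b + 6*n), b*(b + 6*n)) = b + 6*n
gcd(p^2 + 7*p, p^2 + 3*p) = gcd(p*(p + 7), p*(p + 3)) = p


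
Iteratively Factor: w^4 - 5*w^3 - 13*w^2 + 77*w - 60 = (w - 5)*(w^3 - 13*w + 12) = (w - 5)*(w - 3)*(w^2 + 3*w - 4) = (w - 5)*(w - 3)*(w - 1)*(w + 4)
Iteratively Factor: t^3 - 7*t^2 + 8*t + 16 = (t - 4)*(t^2 - 3*t - 4) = (t - 4)*(t + 1)*(t - 4)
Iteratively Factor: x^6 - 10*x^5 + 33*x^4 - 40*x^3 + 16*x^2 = (x - 1)*(x^5 - 9*x^4 + 24*x^3 - 16*x^2) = (x - 1)^2*(x^4 - 8*x^3 + 16*x^2) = (x - 4)*(x - 1)^2*(x^3 - 4*x^2) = (x - 4)^2*(x - 1)^2*(x^2) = x*(x - 4)^2*(x - 1)^2*(x)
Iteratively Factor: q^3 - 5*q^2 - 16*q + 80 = (q - 4)*(q^2 - q - 20) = (q - 5)*(q - 4)*(q + 4)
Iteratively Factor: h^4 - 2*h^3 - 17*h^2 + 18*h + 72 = (h + 3)*(h^3 - 5*h^2 - 2*h + 24) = (h + 2)*(h + 3)*(h^2 - 7*h + 12) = (h - 4)*(h + 2)*(h + 3)*(h - 3)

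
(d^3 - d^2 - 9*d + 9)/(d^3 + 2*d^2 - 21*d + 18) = (d + 3)/(d + 6)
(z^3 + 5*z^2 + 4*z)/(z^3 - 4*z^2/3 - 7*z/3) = 3*(z + 4)/(3*z - 7)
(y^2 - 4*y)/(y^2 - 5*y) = (y - 4)/(y - 5)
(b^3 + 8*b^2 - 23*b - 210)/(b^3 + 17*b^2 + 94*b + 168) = (b - 5)/(b + 4)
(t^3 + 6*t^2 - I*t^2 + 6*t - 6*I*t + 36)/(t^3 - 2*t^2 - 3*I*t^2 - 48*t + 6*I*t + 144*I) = (t + 2*I)/(t - 8)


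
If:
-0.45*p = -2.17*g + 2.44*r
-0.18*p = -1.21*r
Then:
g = 2.5184331797235*r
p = 6.72222222222222*r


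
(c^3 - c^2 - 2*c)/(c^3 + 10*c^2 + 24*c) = (c^2 - c - 2)/(c^2 + 10*c + 24)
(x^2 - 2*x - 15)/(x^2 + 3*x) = (x - 5)/x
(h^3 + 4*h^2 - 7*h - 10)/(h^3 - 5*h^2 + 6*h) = (h^2 + 6*h + 5)/(h*(h - 3))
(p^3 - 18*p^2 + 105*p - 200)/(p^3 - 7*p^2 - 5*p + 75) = (p - 8)/(p + 3)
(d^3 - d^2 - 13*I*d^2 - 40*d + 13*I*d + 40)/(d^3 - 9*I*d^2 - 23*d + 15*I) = (d^2 - d*(1 + 8*I) + 8*I)/(d^2 - 4*I*d - 3)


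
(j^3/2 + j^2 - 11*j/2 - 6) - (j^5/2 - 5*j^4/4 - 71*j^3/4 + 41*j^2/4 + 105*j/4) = -j^5/2 + 5*j^4/4 + 73*j^3/4 - 37*j^2/4 - 127*j/4 - 6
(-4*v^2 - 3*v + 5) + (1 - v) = -4*v^2 - 4*v + 6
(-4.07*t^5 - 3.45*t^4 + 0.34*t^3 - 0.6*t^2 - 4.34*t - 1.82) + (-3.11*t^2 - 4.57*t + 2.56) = -4.07*t^5 - 3.45*t^4 + 0.34*t^3 - 3.71*t^2 - 8.91*t + 0.74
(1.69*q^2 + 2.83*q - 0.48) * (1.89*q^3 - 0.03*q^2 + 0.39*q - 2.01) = 3.1941*q^5 + 5.298*q^4 - 0.333*q^3 - 2.2788*q^2 - 5.8755*q + 0.9648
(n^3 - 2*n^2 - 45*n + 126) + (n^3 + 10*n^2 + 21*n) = 2*n^3 + 8*n^2 - 24*n + 126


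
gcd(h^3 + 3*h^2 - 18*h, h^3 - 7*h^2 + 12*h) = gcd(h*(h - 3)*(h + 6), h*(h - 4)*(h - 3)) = h^2 - 3*h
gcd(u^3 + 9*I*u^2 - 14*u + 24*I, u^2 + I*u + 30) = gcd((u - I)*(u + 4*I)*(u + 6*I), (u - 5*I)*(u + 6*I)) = u + 6*I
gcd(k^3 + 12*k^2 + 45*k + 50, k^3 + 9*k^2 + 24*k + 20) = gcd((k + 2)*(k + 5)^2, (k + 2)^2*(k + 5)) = k^2 + 7*k + 10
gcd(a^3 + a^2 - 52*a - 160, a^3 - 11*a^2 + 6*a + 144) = a - 8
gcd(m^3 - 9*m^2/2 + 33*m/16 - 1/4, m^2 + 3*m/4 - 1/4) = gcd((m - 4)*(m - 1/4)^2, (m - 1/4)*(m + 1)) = m - 1/4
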